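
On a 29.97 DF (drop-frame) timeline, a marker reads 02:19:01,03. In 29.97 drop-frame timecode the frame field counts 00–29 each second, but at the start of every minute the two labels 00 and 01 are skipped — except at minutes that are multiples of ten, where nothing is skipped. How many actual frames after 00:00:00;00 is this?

As if non-drop at 30 labels/s: (2 × 3600 + 19 × 60 + 1) × 30 + 3 = 250233.
Minute boundaries passed: 139; those not divisible by 10: 139 − 13 = 126; dropped labels = 2 × 126 = 252.
Actual frame index = 250233 − 252 = 249981.

249981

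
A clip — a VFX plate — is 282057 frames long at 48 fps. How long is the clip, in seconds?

5876.1875 seconds

Running time = 282057 / (48) = 5876.1875 s.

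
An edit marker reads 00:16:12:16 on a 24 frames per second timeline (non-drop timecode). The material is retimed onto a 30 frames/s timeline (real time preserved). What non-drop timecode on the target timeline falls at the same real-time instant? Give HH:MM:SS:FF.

00:16:12:20

Source frame index: (0×3600 + 16×60 + 12) × 24 + 16 = 23344.
Real time: 23344 / (24) = 2918/3 s.
Target frame: (2918/3) × (30) = 29180.
At 30 labels/s: frame 29180 → 00:16:12:20.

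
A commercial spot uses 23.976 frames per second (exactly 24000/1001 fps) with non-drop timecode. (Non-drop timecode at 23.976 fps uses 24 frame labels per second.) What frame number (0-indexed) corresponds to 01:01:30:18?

Total seconds to the label: (1 × 3600 + 1 × 60 + 30) = 3690.
Frame index = 3690 × 24 + 18 = 88578.

frame 88578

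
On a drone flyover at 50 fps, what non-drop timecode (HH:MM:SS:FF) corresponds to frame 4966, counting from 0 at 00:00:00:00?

4966 ÷ 50 = 99 full seconds, remainder 16 frames.
99 s = 0 h 1 min 39 s.
Timecode: 00:01:39:16.

00:01:39:16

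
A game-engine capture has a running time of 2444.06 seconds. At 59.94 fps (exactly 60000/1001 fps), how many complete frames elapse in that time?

146497 frames

Frames = 2444.06 × 60000/1001 = 146643600/1001 ≈ 146497.1029.
Complete frames: 146497.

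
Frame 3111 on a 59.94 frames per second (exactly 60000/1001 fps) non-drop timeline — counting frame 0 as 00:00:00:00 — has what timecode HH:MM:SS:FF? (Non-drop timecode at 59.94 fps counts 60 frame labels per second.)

3111 ÷ 60 = 51 full seconds, remainder 51 frames.
51 s = 0 h 0 min 51 s.
Timecode: 00:00:51:51.

00:00:51:51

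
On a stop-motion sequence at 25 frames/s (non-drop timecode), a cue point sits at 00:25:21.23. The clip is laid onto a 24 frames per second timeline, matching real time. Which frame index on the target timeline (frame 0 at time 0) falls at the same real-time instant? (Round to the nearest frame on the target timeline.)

frame 36526

Source frame index: (0×3600 + 25×60 + 21) × 25 + 23 = 38048.
Real time: 38048 / (25) = 38048/25 s.
Target frame: (38048/25) × (24) = 913152/25 ≈ 36526.080 → 36526.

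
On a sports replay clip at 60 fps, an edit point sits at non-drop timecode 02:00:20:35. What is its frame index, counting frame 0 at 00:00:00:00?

frame 433235

Total seconds to the label: (2 × 3600 + 0 × 60 + 20) = 7220.
Frame index = 7220 × 60 + 35 = 433235.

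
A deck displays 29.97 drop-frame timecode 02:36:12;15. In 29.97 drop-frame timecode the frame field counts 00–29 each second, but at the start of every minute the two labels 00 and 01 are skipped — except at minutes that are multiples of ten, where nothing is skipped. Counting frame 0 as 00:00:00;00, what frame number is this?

As if non-drop at 30 labels/s: (2 × 3600 + 36 × 60 + 12) × 30 + 15 = 281175.
Minute boundaries passed: 156; those not divisible by 10: 156 − 15 = 141; dropped labels = 2 × 141 = 282.
Actual frame index = 281175 − 282 = 280893.

280893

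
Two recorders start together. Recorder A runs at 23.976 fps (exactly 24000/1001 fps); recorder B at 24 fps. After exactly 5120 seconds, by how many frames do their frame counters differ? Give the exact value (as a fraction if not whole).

A emits 24000/1001 × 5120 = 122880000/1001 frames; B emits 24 × 5120 = 122880.
Difference = 122880/1001 frames (≈ 122.7572); B is ahead of A.

122880/1001 frames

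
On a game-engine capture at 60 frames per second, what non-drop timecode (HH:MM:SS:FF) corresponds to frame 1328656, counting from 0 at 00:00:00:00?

06:09:04:16

1328656 ÷ 60 = 22144 full seconds, remainder 16 frames.
22144 s = 6 h 9 min 4 s.
Timecode: 06:09:04:16.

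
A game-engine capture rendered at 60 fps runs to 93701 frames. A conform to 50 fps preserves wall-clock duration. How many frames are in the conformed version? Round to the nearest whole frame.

Frames at target rate = 93701 × (50) / (60) = 468505/6 ≈ 78084.167.
Nearest whole frame: 78084.

78084 frames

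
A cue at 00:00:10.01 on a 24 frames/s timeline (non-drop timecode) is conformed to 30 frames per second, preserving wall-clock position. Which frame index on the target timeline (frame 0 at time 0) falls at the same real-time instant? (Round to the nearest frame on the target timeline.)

frame 301

Source frame index: (0×3600 + 0×60 + 10) × 24 + 1 = 241.
Real time: 241 / (24) = 241/24 s.
Target frame: (241/24) × (30) = 1205/4 ≈ 301.250 → 301.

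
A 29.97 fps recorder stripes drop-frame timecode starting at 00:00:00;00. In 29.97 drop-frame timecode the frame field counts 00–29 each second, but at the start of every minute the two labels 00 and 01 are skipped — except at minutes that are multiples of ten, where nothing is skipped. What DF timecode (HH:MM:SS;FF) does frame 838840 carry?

Ten DF minutes hold 17982 frames, so frame 838840 lies in block 46 (frames 827172–845153) with 11668 frames into that block.
The block's first minute is 1800 frames and the rest 1798 each; 11668 frames reaches minute 6, so 46 × 18 + 6 × 2 = 840 labels have been skipped so far.
Adding those back, label number 838840 + 840 = 839680 at 30 labels/s is 27989 s + 10 f = 7 h 46 min 29 s frame 10, i.e. 07:46:29;10.

07:46:29;10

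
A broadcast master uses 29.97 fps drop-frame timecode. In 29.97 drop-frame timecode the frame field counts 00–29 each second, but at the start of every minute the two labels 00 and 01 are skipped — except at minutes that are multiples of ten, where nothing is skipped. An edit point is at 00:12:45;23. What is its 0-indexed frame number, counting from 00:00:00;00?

22951

As if non-drop at 30 labels/s: (0 × 3600 + 12 × 60 + 45) × 30 + 23 = 22973.
Minute boundaries passed: 12; those not divisible by 10: 12 − 1 = 11; dropped labels = 2 × 11 = 22.
Actual frame index = 22973 − 22 = 22951.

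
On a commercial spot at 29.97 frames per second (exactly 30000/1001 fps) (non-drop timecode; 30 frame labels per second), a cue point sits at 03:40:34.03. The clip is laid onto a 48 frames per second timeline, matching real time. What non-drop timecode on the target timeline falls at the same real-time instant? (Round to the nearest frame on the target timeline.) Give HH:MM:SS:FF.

Source frame index: (3×3600 + 40×60 + 34) × 30 + 3 = 397023.
Real time: 397023 / (30000/1001) = 132473341/10000 s.
Target frame: (132473341/10000) × (48) = 397420023/625 ≈ 635872.037 → 635872.
At 48 labels/s: frame 635872 → 03:40:47:16.

03:40:47:16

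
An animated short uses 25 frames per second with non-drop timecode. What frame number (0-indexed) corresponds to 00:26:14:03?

frame 39353

Total seconds to the label: (0 × 3600 + 26 × 60 + 14) = 1574.
Frame index = 1574 × 25 + 3 = 39353.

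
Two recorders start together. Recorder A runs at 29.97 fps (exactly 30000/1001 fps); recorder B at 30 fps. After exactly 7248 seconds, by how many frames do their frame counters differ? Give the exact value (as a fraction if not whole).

A emits 30000/1001 × 7248 = 217440000/1001 frames; B emits 30 × 7248 = 217440.
Difference = 217440/1001 frames (≈ 217.2228); B is ahead of A.

217440/1001 frames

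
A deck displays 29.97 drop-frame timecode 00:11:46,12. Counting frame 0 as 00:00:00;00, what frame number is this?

21172

As if non-drop at 30 labels/s: (0 × 3600 + 11 × 60 + 46) × 30 + 12 = 21192.
Minute boundaries passed: 11; those not divisible by 10: 11 − 1 = 10; dropped labels = 2 × 10 = 20.
Actual frame index = 21192 − 20 = 21172.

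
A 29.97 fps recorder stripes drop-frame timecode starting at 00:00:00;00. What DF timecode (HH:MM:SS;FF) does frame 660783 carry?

06:07:28;05

Ten DF minutes hold 17982 frames, so frame 660783 lies in block 36 (frames 647352–665333) with 13431 frames into that block.
The block's first minute is 1800 frames and the rest 1798 each; 13431 frames reaches minute 7, so 36 × 18 + 7 × 2 = 662 labels have been skipped so far.
Adding those back, label number 660783 + 662 = 661445 at 30 labels/s is 22048 s + 5 f = 6 h 7 min 28 s frame 5, i.e. 06:07:28;05.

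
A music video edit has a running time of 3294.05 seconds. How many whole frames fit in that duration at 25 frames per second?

Frames = 3294.05 × 25 = 329405/4 ≈ 82351.2500.
Complete frames: 82351.

82351 frames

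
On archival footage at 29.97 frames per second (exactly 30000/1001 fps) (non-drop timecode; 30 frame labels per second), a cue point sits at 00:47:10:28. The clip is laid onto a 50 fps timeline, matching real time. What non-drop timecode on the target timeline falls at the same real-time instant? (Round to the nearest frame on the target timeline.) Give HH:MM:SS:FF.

00:47:13:38

Source frame index: (0×3600 + 47×60 + 10) × 30 + 28 = 84928.
Real time: 84928 / (30000/1001) = 5313308/1875 s.
Target frame: (5313308/1875) × (50) = 10626616/75 ≈ 141688.213 → 141688.
At 50 labels/s: frame 141688 → 00:47:13:38.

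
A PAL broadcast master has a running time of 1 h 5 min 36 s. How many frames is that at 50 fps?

1 h 5 min 36 s = 3936 s.
Frames = 3936 × 50 = 196800.

196800 frames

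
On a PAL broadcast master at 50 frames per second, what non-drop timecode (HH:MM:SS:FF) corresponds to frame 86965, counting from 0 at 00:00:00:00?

86965 ÷ 50 = 1739 full seconds, remainder 15 frames.
1739 s = 0 h 28 min 59 s.
Timecode: 00:28:59:15.

00:28:59:15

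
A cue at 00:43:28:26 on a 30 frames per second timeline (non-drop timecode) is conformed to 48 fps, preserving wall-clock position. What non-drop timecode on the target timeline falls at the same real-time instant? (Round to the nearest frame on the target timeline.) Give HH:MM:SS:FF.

Source frame index: (0×3600 + 43×60 + 28) × 30 + 26 = 78266.
Real time: 78266 / (30) = 39133/15 s.
Target frame: (39133/15) × (48) = 626128/5 ≈ 125225.600 → 125226.
At 48 labels/s: frame 125226 → 00:43:28:42.

00:43:28:42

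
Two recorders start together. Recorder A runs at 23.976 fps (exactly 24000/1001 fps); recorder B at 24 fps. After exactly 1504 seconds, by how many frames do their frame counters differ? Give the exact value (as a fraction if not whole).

A emits 24000/1001 × 1504 = 36096000/1001 frames; B emits 24 × 1504 = 36096.
Difference = 36096/1001 frames (≈ 36.0599); B is ahead of A.

36096/1001 frames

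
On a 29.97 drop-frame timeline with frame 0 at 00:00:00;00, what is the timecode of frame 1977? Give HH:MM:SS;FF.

Ten DF minutes hold 17982 frames, so frame 1977 lies in block 0 (frames 0–17981) with 1977 frames into that block.
The block's first minute is 1800 frames and the rest 1798 each; 1977 frames reaches minute 1, so 0 × 18 + 1 × 2 = 2 labels have been skipped so far.
Adding those back, label number 1977 + 2 = 1979 at 30 labels/s is 65 s + 29 f = 0 h 1 min 5 s frame 29, i.e. 00:01:05;29.

00:01:05;29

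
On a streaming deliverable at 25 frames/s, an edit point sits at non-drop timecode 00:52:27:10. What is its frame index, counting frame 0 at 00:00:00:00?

Total seconds to the label: (0 × 3600 + 52 × 60 + 27) = 3147.
Frame index = 3147 × 25 + 10 = 78685.

frame 78685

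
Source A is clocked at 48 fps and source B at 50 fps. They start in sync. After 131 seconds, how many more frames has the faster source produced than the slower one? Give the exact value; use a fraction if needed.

262 frames

A emits 48 × 131 = 6288 frames; B emits 50 × 131 = 6550.
Difference = 262 frames; B is ahead of A.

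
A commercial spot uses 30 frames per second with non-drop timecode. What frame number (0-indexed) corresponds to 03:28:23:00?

frame 375090

Total seconds to the label: (3 × 3600 + 28 × 60 + 23) = 12503.
Frame index = 12503 × 30 + 0 = 375090.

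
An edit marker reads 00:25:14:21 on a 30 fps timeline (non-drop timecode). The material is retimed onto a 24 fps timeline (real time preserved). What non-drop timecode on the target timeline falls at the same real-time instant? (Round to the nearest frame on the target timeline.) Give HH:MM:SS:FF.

Source frame index: (0×3600 + 25×60 + 14) × 30 + 21 = 45441.
Real time: 45441 / (30) = 15147/10 s.
Target frame: (15147/10) × (24) = 181764/5 ≈ 36352.800 → 36353.
At 24 labels/s: frame 36353 → 00:25:14:17.

00:25:14:17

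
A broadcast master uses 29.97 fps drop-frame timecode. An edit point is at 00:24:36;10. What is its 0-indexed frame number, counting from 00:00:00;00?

As if non-drop at 30 labels/s: (0 × 3600 + 24 × 60 + 36) × 30 + 10 = 44290.
Minute boundaries passed: 24; those not divisible by 10: 24 − 2 = 22; dropped labels = 2 × 22 = 44.
Actual frame index = 44290 − 44 = 44246.

44246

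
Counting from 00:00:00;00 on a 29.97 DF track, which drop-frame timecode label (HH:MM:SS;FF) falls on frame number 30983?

Ten DF minutes hold 17982 frames, so frame 30983 lies in block 1 (frames 17982–35963) with 13001 frames into that block.
The block's first minute is 1800 frames and the rest 1798 each; 13001 frames reaches minute 7, so 1 × 18 + 7 × 2 = 32 labels have been skipped so far.
Adding those back, label number 30983 + 32 = 31015 at 30 labels/s is 1033 s + 25 f = 0 h 17 min 13 s frame 25, i.e. 00:17:13;25.

00:17:13;25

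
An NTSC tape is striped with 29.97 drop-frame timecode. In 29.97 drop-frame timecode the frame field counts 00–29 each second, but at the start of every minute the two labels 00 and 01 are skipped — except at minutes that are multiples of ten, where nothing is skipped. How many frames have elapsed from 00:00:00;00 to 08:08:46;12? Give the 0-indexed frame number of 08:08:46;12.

878912

Complete 10-minute blocks: 48, each 17982 frames → 863136.
Remaining 8 whole minutes in the current block: 1800 + 7 × 1798 = 14386 frames.
Within the current minute: 46 × 30 + 12 − 2 = 1390 (labels ;00/;01 skipped at this minute). Total = 863136 + 14386 + 1390 = 878912.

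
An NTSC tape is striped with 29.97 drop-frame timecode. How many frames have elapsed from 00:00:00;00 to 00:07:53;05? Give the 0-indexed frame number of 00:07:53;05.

As if non-drop at 30 labels/s: (0 × 3600 + 7 × 60 + 53) × 30 + 5 = 14195.
Minute boundaries passed: 7; those not divisible by 10: 7 − 0 = 7; dropped labels = 2 × 7 = 14.
Actual frame index = 14195 − 14 = 14181.

14181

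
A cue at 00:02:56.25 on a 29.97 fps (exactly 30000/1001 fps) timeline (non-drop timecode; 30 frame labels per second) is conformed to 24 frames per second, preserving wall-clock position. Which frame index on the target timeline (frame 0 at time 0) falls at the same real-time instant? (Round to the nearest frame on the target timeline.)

Source frame index: (0×3600 + 2×60 + 56) × 30 + 25 = 5305.
Real time: 5305 / (30000/1001) = 1062061/6000 s.
Target frame: (1062061/6000) × (24) = 1062061/250 ≈ 4248.244 → 4248.

frame 4248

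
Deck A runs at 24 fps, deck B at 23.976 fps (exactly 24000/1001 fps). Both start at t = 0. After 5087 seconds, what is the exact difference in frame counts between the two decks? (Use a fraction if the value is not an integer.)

122088/1001 frames

A emits 24 × 5087 = 122088 frames; B emits 24000/1001 × 5087 = 122088000/1001.
Difference = 122088/1001 frames (≈ 121.9660); B is behind A.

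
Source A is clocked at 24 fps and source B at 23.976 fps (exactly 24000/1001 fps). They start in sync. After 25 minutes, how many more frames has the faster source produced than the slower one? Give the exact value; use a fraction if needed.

25 min = 1500 s.
A emits 24 × 1500 = 36000 frames; B emits 24000/1001 × 1500 = 36000000/1001.
Difference = 36000/1001 frames (≈ 35.9640); B is behind A.

36000/1001 frames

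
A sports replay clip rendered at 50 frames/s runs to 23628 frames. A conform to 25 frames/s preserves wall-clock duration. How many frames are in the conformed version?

Target frames = source frames × (target rate / source rate) = 23628 × (25)/(50) = 23628 × 1/2 = 11814.

11814 frames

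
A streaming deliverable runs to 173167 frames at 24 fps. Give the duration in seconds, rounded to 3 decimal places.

Running time = 173167 × 1/24 = 173167/24 s ≈ 7215.292 s.

7215.292 seconds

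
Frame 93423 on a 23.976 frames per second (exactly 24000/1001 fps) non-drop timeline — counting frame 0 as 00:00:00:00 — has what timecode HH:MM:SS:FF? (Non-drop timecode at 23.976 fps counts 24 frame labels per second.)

01:04:52:15

93423 ÷ 24 = 3892 full seconds, remainder 15 frames.
3892 s = 1 h 4 min 52 s.
Timecode: 01:04:52:15.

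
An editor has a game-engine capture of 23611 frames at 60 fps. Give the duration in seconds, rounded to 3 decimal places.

Running time = 23611 × 1/60 = 23611/60 s ≈ 393.517 s.

393.517 seconds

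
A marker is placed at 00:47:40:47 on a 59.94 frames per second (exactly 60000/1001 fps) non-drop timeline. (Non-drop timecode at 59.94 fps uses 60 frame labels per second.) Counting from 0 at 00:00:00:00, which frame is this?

Total seconds to the label: (0 × 3600 + 47 × 60 + 40) = 2860.
Frame index = 2860 × 60 + 47 = 171647.

frame 171647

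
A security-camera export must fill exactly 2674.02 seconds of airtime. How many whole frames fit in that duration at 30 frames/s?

80220 frames

Frames = 2674.02 × 30 = 401103/5 ≈ 80220.6000.
Complete frames: 80220.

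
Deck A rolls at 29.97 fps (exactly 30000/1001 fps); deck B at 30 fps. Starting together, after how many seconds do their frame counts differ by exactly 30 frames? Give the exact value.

1001 seconds

The gap grows by |30 − 30000/1001| = 30/1001 frames per second.
Time for a 30-frame gap: 30 ÷ (30/1001) = 1001 s.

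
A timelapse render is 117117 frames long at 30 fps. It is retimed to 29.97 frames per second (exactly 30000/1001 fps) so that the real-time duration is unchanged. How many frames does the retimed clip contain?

Target frames = source frames × (target rate / source rate) = 117117 × (30000/1001)/(30) = 117117 × 1000/1001 = 117000.

117000 frames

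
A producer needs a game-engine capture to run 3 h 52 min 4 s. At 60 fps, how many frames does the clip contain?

3 h 52 min 4 s = 13924 s.
Frames = 13924 × 60 = 835440.

835440 frames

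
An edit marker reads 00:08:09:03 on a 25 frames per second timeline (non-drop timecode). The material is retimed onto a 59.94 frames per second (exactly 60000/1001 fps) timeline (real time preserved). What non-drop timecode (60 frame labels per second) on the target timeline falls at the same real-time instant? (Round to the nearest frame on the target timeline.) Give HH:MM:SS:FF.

00:08:08:38

Source frame index: (0×3600 + 8×60 + 9) × 25 + 3 = 12228.
Real time: 12228 / (25) = 12228/25 s.
Target frame: (12228/25) × (60000/1001) = 29347200/1001 ≈ 29317.882 → 29318.
At 60 labels/s: frame 29318 → 00:08:08:38.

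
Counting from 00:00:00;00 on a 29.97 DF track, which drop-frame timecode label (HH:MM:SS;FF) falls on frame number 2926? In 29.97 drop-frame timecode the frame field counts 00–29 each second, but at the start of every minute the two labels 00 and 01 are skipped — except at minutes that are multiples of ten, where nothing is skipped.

Ten DF minutes hold 17982 frames, so frame 2926 lies in block 0 (frames 0–17981) with 2926 frames into that block.
The block's first minute is 1800 frames and the rest 1798 each; 2926 frames reaches minute 1, so 0 × 18 + 1 × 2 = 2 labels have been skipped so far.
Adding those back, label number 2926 + 2 = 2928 at 30 labels/s is 97 s + 18 f = 0 h 1 min 37 s frame 18, i.e. 00:01:37;18.

00:01:37;18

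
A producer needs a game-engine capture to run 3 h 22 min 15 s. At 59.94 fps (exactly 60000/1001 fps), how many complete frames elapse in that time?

727372 frames

3 h 22 min 15 s = 12135 s.
Frames = 12135 × 60000/1001 = 728100000/1001 ≈ 727372.6274.
Complete frames: 727372.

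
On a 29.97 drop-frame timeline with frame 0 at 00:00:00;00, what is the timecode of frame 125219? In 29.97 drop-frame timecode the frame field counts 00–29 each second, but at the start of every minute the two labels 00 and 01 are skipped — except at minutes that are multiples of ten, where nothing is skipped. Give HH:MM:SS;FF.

Ten DF minutes hold 17982 frames, so frame 125219 lies in block 6 (frames 107892–125873) with 17327 frames into that block.
The block's first minute is 1800 frames and the rest 1798 each; 17327 frames reaches minute 9, so 6 × 18 + 9 × 2 = 126 labels have been skipped so far.
Adding those back, label number 125219 + 126 = 125345 at 30 labels/s is 4178 s + 5 f = 1 h 9 min 38 s frame 5, i.e. 01:09:38;05.

01:09:38;05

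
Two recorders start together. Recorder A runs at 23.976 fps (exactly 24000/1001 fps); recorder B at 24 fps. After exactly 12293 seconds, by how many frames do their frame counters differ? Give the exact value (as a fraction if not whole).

A emits 24000/1001 × 12293 = 295032000/1001 frames; B emits 24 × 12293 = 295032.
Difference = 295032/1001 frames (≈ 294.7373); B is ahead of A.

295032/1001 frames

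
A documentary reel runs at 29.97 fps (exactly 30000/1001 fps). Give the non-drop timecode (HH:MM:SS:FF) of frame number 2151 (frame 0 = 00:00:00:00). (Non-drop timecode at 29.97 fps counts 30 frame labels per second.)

2151 ÷ 30 = 71 full seconds, remainder 21 frames.
71 s = 0 h 1 min 11 s.
Timecode: 00:01:11:21.

00:01:11:21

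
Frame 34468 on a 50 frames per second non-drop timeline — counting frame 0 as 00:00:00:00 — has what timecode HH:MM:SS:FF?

34468 ÷ 50 = 689 full seconds, remainder 18 frames.
689 s = 0 h 11 min 29 s.
Timecode: 00:11:29:18.

00:11:29:18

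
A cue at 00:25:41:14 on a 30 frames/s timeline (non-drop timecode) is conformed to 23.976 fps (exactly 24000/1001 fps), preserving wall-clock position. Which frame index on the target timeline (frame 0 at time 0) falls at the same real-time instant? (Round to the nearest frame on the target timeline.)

frame 36958

Source frame index: (0×3600 + 25×60 + 41) × 30 + 14 = 46244.
Real time: 46244 / (30) = 23122/15 s.
Target frame: (23122/15) × (24000/1001) = 3363200/91 ≈ 36958.242 → 36958.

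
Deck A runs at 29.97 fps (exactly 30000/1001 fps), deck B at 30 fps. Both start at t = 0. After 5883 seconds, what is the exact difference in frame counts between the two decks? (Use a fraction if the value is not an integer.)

176490/1001 frames

A emits 30000/1001 × 5883 = 176490000/1001 frames; B emits 30 × 5883 = 176490.
Difference = 176490/1001 frames (≈ 176.3137); B is ahead of A.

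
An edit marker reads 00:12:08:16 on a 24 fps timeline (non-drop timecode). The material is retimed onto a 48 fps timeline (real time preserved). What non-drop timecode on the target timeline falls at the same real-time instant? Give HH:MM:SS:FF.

Source frame index: (0×3600 + 12×60 + 8) × 24 + 16 = 17488.
Real time: 17488 / (24) = 2186/3 s.
Target frame: (2186/3) × (48) = 34976.
At 48 labels/s: frame 34976 → 00:12:08:32.

00:12:08:32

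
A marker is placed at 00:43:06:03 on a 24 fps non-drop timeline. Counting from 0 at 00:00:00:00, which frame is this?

62067

Total seconds to the label: (0 × 3600 + 43 × 60 + 6) = 2586.
Frame index = 2586 × 24 + 3 = 62067.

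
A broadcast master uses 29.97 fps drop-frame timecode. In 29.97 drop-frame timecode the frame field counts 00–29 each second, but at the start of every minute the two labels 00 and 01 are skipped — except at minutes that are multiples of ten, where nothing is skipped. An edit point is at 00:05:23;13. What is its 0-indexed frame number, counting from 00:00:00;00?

9693

As if non-drop at 30 labels/s: (0 × 3600 + 5 × 60 + 23) × 30 + 13 = 9703.
Minute boundaries passed: 5; those not divisible by 10: 5 − 0 = 5; dropped labels = 2 × 5 = 10.
Actual frame index = 9703 − 10 = 9693.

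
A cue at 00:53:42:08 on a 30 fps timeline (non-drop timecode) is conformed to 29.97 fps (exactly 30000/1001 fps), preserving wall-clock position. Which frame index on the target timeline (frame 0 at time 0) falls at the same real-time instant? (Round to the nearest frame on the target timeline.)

Source frame index: (0×3600 + 53×60 + 42) × 30 + 8 = 96668.
Real time: 96668 / (30) = 48334/15 s.
Target frame: (48334/15) × (30000/1001) = 676000/7 ≈ 96571.429 → 96571.

frame 96571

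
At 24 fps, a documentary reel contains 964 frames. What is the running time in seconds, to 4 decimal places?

40.1667 seconds

Running time = 964 × 1/24 = 241/6 s ≈ 40.1667 s.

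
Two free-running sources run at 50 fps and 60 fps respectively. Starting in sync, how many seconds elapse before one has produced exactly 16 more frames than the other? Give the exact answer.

1.6 seconds

The gap grows by |60 − 50| = 10 frames per second.
Time for a 16-frame gap: 16 ÷ (10) = 1.6 s.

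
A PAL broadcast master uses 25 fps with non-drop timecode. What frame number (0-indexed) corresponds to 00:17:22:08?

Total seconds to the label: (0 × 3600 + 17 × 60 + 22) = 1042.
Frame index = 1042 × 25 + 8 = 26058.

frame 26058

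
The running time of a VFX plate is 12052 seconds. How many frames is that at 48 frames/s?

578496 frames

Frames = 12052 × 48 = 578496.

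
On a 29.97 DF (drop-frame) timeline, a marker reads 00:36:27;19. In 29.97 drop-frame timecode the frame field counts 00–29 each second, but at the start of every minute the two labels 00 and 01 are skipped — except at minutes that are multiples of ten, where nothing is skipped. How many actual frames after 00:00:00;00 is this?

65563

As if non-drop at 30 labels/s: (0 × 3600 + 36 × 60 + 27) × 30 + 19 = 65629.
Minute boundaries passed: 36; those not divisible by 10: 36 − 3 = 33; dropped labels = 2 × 33 = 66.
Actual frame index = 65629 − 66 = 65563.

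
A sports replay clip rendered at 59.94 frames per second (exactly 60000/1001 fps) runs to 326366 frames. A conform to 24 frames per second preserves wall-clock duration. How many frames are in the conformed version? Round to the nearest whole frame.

130677 frames

Frames at target rate = 326366 × (24) / (60000/1001) = 163346183/1250 ≈ 130676.946.
Nearest whole frame: 130677.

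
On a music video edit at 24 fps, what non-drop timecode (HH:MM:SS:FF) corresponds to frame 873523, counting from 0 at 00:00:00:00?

873523 ÷ 24 = 36396 full seconds, remainder 19 frames.
36396 s = 10 h 6 min 36 s.
Timecode: 10:06:36:19.

10:06:36:19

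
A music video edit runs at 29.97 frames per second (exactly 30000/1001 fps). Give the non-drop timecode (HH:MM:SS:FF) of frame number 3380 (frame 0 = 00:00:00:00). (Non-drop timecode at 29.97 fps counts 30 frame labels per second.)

00:01:52:20

3380 ÷ 30 = 112 full seconds, remainder 20 frames.
112 s = 0 h 1 min 52 s.
Timecode: 00:01:52:20.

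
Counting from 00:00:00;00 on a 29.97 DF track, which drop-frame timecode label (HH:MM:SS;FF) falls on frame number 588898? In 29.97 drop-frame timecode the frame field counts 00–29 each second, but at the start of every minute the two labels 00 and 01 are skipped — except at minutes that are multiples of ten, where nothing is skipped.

05:27:29;18

Each 10-minute DF block holds 10 × 60 × 30 − 9 × 2 = 17982 frames. 588898 ÷ 17982 → 32 full blocks, remainder 13474.
Within the partial block the first minute is 1800 frames and each further minute 1798, so 7 further minute boundaries passed. Total skipped labels = 18 × 32 + 2 × 7 = 590.
Non-drop label index = 588898 + 590 = 589488; at 30 labels/s that is 05:27:29:18, i.e. DF 05:27:29;18.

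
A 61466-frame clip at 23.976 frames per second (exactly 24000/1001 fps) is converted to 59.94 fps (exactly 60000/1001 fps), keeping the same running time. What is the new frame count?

Target frames = source frames × (target rate / source rate) = 61466 × (60000/1001)/(24000/1001) = 61466 × 5/2 = 153665.

153665 frames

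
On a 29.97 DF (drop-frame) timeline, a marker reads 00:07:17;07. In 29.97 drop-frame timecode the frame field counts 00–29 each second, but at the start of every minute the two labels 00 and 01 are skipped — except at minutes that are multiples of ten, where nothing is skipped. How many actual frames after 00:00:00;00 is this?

13103

Complete 10-minute blocks: 0, each 17982 frames → 0.
Remaining 7 whole minutes in the current block: 1800 + 6 × 1798 = 12588 frames.
Within the current minute: 17 × 30 + 7 − 2 = 515 (labels ;00/;01 skipped at this minute). Total = 0 + 12588 + 515 = 13103.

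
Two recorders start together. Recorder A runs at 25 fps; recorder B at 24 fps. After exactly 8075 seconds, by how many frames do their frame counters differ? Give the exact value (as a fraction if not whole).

8075 frames

A emits 25 × 8075 = 201875 frames; B emits 24 × 8075 = 193800.
Difference = 8075 frames; B is behind A.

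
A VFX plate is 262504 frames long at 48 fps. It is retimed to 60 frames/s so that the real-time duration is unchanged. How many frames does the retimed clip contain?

Target frames = source frames × (target rate / source rate) = 262504 × (60)/(48) = 262504 × 5/4 = 328130.

328130 frames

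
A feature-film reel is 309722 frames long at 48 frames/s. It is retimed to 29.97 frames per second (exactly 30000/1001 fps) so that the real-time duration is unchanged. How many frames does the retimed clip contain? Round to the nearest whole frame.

Frames at target rate = 309722 × (30000/1001) / (48) = 27653750/143 ≈ 193382.867.
Nearest whole frame: 193383.

193383 frames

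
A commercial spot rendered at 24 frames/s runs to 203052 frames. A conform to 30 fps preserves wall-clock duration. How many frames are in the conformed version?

253815 frames

Target frames = source frames × (target rate / source rate) = 203052 × (30)/(24) = 203052 × 5/4 = 253815.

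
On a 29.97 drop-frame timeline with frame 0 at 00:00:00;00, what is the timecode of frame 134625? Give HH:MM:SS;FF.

Each 10-minute DF block holds 10 × 60 × 30 − 9 × 2 = 17982 frames. 134625 ÷ 17982 → 7 full blocks, remainder 8751.
Within the partial block the first minute is 1800 frames and each further minute 1798, so 4 further minute boundaries passed. Total skipped labels = 18 × 7 + 2 × 4 = 134.
Non-drop label index = 134625 + 134 = 134759; at 30 labels/s that is 01:14:51:29, i.e. DF 01:14:51;29.

01:14:51;29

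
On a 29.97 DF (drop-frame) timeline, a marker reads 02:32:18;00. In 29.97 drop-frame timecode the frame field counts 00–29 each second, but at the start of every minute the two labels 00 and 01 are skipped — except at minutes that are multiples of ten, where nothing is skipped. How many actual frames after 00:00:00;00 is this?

273866

As if non-drop at 30 labels/s: (2 × 3600 + 32 × 60 + 18) × 30 + 0 = 274140.
Minute boundaries passed: 152; those not divisible by 10: 152 − 15 = 137; dropped labels = 2 × 137 = 274.
Actual frame index = 274140 − 274 = 273866.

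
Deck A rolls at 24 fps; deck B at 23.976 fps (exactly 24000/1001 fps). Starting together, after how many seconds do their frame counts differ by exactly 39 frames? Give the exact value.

1626.625 seconds

The gap grows by |24000/1001 − 24| = 24/1001 frames per second.
Time for a 39-frame gap: 39 ÷ (24/1001) = 1626.625 s.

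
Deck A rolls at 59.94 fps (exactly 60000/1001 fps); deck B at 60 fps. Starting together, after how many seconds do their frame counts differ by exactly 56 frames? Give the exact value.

The gap grows by |60 − 60000/1001| = 60/1001 frames per second.
Time for a 56-frame gap: 56 ÷ (60/1001) = 14014/15 s.

14014/15 seconds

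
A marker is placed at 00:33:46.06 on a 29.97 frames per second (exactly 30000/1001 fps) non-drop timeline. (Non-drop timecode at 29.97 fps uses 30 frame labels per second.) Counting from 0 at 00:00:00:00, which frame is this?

frame 60786

Total seconds to the label: (0 × 3600 + 33 × 60 + 46) = 2026.
Frame index = 2026 × 30 + 6 = 60786.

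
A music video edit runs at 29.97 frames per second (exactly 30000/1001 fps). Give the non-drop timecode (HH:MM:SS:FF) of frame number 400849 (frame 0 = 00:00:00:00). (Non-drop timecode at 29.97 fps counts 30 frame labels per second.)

400849 ÷ 30 = 13361 full seconds, remainder 19 frames.
13361 s = 3 h 42 min 41 s.
Timecode: 03:42:41:19.

03:42:41:19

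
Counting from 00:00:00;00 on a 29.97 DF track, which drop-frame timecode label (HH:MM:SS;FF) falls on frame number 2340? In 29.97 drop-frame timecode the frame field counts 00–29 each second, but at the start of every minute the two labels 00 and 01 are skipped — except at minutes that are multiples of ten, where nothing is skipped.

Each 10-minute DF block holds 10 × 60 × 30 − 9 × 2 = 17982 frames. 2340 ÷ 17982 → 0 full blocks, remainder 2340.
Within the partial block the first minute is 1800 frames and each further minute 1798, so 1 further minute boundary passed. Total skipped labels = 18 × 0 + 2 × 1 = 2.
Non-drop label index = 2340 + 2 = 2342; at 30 labels/s that is 00:01:18:02, i.e. DF 00:01:18;02.

00:01:18;02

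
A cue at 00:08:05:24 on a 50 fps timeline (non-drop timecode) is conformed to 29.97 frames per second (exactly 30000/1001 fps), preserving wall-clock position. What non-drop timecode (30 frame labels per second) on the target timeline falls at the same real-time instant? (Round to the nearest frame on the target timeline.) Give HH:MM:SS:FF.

Source frame index: (0×3600 + 8×60 + 5) × 50 + 24 = 24274.
Real time: 24274 / (50) = 12137/25 s.
Target frame: (12137/25) × (30000/1001) = 14564400/1001 ≈ 14549.850 → 14550.
At 30 labels/s: frame 14550 → 00:08:05:00.

00:08:05:00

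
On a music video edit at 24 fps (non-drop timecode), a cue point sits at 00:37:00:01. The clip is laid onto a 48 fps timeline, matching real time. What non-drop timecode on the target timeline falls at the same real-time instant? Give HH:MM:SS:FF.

Source frame index: (0×3600 + 37×60 + 0) × 24 + 1 = 53281.
Real time: 53281 / (24) = 53281/24 s.
Target frame: (53281/24) × (48) = 106562.
At 48 labels/s: frame 106562 → 00:37:00:02.

00:37:00:02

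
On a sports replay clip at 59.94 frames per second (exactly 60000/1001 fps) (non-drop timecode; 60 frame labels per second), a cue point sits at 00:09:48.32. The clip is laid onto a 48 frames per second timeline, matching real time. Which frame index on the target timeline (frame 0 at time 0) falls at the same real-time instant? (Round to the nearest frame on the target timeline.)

Source frame index: (0×3600 + 9×60 + 48) × 60 + 32 = 35312.
Real time: 35312 / (60000/1001) = 2209207/3750 s.
Target frame: (2209207/3750) × (48) = 17673656/625 ≈ 28277.850 → 28278.

frame 28278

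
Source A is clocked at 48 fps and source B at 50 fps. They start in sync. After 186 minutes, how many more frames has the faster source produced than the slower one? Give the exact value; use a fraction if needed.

22320 frames

186 min = 11160 s.
A emits 48 × 11160 = 535680 frames; B emits 50 × 11160 = 558000.
Difference = 22320 frames; B is ahead of A.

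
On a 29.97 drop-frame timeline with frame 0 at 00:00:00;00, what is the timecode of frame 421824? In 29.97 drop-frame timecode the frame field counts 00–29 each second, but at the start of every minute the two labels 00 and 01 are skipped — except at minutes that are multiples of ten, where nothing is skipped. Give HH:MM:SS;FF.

Ten DF minutes hold 17982 frames, so frame 421824 lies in block 23 (frames 413586–431567) with 8238 frames into that block.
The block's first minute is 1800 frames and the rest 1798 each; 8238 frames reaches minute 4, so 23 × 18 + 4 × 2 = 422 labels have been skipped so far.
Adding those back, label number 421824 + 422 = 422246 at 30 labels/s is 14074 s + 26 f = 3 h 54 min 34 s frame 26, i.e. 03:54:34;26.

03:54:34;26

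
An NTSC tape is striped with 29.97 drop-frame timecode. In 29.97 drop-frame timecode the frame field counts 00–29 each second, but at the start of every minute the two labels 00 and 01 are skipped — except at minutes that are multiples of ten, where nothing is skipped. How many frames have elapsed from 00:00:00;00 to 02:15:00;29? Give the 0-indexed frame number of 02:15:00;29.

As if non-drop at 30 labels/s: (2 × 3600 + 15 × 60 + 0) × 30 + 29 = 243029.
Minute boundaries passed: 135; those not divisible by 10: 135 − 13 = 122; dropped labels = 2 × 122 = 244.
Actual frame index = 243029 − 244 = 242785.

242785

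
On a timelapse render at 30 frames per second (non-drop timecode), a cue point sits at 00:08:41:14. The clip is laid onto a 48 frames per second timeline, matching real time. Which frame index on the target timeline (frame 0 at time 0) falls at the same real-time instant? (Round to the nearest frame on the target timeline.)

frame 25030

Source frame index: (0×3600 + 8×60 + 41) × 30 + 14 = 15644.
Real time: 15644 / (30) = 7822/15 s.
Target frame: (7822/15) × (48) = 125152/5 ≈ 25030.400 → 25030.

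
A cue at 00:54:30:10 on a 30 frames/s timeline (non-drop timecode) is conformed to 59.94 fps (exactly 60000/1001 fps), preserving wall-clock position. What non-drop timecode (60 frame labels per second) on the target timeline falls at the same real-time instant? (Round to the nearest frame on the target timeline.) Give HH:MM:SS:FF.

00:54:27:04

Source frame index: (0×3600 + 54×60 + 30) × 30 + 10 = 98110.
Real time: 98110 / (30) = 9811/3 s.
Target frame: (9811/3) × (60000/1001) = 196220000/1001 ≈ 196023.976 → 196024.
At 60 labels/s: frame 196024 → 00:54:27:04.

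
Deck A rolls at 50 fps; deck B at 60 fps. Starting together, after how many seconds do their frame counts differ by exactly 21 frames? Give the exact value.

The gap grows by |60 − 50| = 10 frames per second.
Time for a 21-frame gap: 21 ÷ (10) = 2.1 s.

2.1 seconds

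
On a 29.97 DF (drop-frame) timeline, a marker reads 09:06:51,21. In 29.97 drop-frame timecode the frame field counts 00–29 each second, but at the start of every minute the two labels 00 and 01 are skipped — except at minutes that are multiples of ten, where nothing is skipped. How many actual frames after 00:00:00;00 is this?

Complete 10-minute blocks: 54, each 17982 frames → 971028.
Remaining 6 whole minutes in the current block: 1800 + 5 × 1798 = 10790 frames.
Within the current minute: 51 × 30 + 21 − 2 = 1549 (labels ;00/;01 skipped at this minute). Total = 971028 + 10790 + 1549 = 983367.

983367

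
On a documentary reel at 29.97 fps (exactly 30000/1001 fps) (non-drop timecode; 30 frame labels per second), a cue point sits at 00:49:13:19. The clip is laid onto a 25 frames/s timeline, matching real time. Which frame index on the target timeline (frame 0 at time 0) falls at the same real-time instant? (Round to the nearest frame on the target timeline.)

Source frame index: (0×3600 + 49×60 + 13) × 30 + 19 = 88609.
Real time: 88609 / (30000/1001) = 88697609/30000 s.
Target frame: (88697609/30000) × (25) = 88697609/1200 ≈ 73914.674 → 73915.

frame 73915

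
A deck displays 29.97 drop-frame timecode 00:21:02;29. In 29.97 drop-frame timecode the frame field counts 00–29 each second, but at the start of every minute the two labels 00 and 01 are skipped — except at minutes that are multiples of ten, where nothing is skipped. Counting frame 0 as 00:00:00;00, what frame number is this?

37851

Complete 10-minute blocks: 2, each 17982 frames → 35964.
Remaining 1 whole minute in the current block: 1800 + 0 × 1798 = 1800 frames.
Within the current minute: 2 × 30 + 29 − 2 = 87 (labels ;00/;01 skipped at this minute). Total = 35964 + 1800 + 87 = 37851.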